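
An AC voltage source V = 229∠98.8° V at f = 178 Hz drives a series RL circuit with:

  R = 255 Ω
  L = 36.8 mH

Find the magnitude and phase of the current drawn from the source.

Step 1 — Angular frequency: ω = 2π·f = 2π·178 = 1118 rad/s.
Step 2 — Component impedances:
  R: Z = R = 255 Ω
  L: Z = jωL = j·1118·0.0368 = 0 + j41.16 Ω
Step 3 — Series combination: Z_total = R + L = 255 + j41.16 Ω = 258.3∠9.2° Ω.
Step 4 — Source phasor: V = 229∠98.8° V = -35.03 + j226.3 V.
Step 5 — Ohm's law: I = V / Z_total = (-35.03 + j226.3) / (255 + j41.16) = 0.005703 + j0.8865 A.
Step 6 — Convert to polar: |I| = 0.8866 A, ∠I = 89.6°.

I = 0.8866∠89.6° A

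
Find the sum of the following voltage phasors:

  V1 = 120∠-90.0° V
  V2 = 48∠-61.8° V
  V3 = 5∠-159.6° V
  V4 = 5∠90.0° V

Step 1 — Convert each phasor to rectangular form:
  V1 = 120·(cos(-90.0°) + j·sin(-90.0°)) = 0 - j120 V
  V2 = 48·(cos(-61.8°) + j·sin(-61.8°)) = 22.68 - j42.3 V
  V3 = 5·(cos(-159.6°) + j·sin(-159.6°)) = -4.686 - j1.743 V
  V4 = 5·(cos(90.0°) + j·sin(90.0°)) = 0 + j5 V
Step 2 — Sum components: V_total = 18 - j159 V.
Step 3 — Convert to polar: |V_total| = 160.1 V, ∠V_total = -83.5°.

V_total = 160.1∠-83.5° V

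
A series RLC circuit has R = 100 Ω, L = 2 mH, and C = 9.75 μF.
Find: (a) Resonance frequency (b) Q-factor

Step 1 — Resonance condition Im(Z)=0 gives ω₀ = 1/√(LC).
Step 2 — ω₀ = 1/√(0.002·9.75e-06) = 7161 rad/s.
Step 3 — f₀ = ω₀/(2π) = 1140 Hz.
Step 4 — Series Q: Q = ω₀L/R = 7161·0.002/100 = 0.1432.

(a) f₀ = 1140 Hz  (b) Q = 0.1432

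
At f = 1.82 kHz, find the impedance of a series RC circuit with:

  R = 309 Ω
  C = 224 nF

Step 1 — Angular frequency: ω = 2π·f = 2π·1820 = 1.144e+04 rad/s.
Step 2 — Component impedances:
  R: Z = R = 309 Ω
  C: Z = 1/(jωC) = -j/(ω·C) = 0 - j390.4 Ω
Step 3 — Series combination: Z_total = R + C = 309 - j390.4 Ω = 497.9∠-51.6° Ω.

Z = 309 - j390.4 Ω = 497.9∠-51.6° Ω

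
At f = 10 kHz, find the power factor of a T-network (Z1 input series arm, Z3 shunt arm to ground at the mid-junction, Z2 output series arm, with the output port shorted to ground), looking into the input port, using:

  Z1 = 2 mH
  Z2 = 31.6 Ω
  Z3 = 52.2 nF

Step 1 — Angular frequency: ω = 2π·f = 2π·1e+04 = 6.283e+04 rad/s.
Step 2 — Component impedances:
  Z1: Z = jωL = j·6.283e+04·0.002 = 0 + j125.7 Ω
  Z2: Z = R = 31.6 Ω
  Z3: Z = 1/(jωC) = -j/(ω·C) = 0 - j304.9 Ω
Step 3 — With the output port shorted to ground, the output series arm Z2 runs from the junction to ground; the shunt arm Z3 also runs from the junction to ground. They appear in parallel: Z3 || Z2 = 31.26 - j3.24 Ω.
Step 4 — Series with input arm Z1: Z_in = Z1 + (Z3 || Z2) = 31.26 + j122.4 Ω = 126.4∠75.7° Ω.
Step 5 — Power factor: PF = cos(φ) = Re(Z)/|Z| = 31.264/126.35 = 0.2474.
Step 6 — Type: Im(Z) = 122.4 ⇒ lagging (phase φ = 75.7°).

PF = 0.2474 (lagging, φ = 75.7°)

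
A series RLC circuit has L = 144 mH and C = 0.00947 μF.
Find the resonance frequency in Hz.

Step 1 — Resonance condition Im(Z)=0 gives ω₀ = 1/√(LC).
Step 2 — ω₀ = 1/√(0.144·9.47e-09) = 2.708e+04 rad/s.
Step 3 — f₀ = ω₀/(2π) = 4310 Hz.

f₀ = 4310 Hz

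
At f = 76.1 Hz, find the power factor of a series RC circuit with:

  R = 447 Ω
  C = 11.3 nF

Step 1 — Angular frequency: ω = 2π·f = 2π·76.1 = 478.2 rad/s.
Step 2 — Component impedances:
  R: Z = R = 447 Ω
  C: Z = 1/(jωC) = -j/(ω·C) = 0 - j1.851e+05 Ω
Step 3 — Series combination: Z_total = R + C = 447 - j1.851e+05 Ω = 1.851e+05∠-89.9° Ω.
Step 4 — Power factor: PF = cos(φ) = Re(Z)/|Z| = 447/1.851e+05 = 0.002415.
Step 5 — Type: Im(Z) = -1.851e+05 ⇒ leading (phase φ = -89.9°).

PF = 0.002415 (leading, φ = -89.9°)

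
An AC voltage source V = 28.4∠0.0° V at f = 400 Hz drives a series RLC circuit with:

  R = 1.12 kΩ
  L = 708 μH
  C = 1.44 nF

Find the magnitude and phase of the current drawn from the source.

Step 1 — Angular frequency: ω = 2π·f = 2π·400 = 2513 rad/s.
Step 2 — Component impedances:
  R: Z = R = 1120 Ω
  L: Z = jωL = j·2513·0.000708 = 0 + j1.779 Ω
  C: Z = 1/(jωC) = -j/(ω·C) = 0 - j2.763e+05 Ω
Step 3 — Series combination: Z_total = R + L + C = 1120 - j2.763e+05 Ω = 2.763e+05∠-89.8° Ω.
Step 4 — Source phasor: V = 28.4∠0.0° V = 28.4 V.
Step 5 — Ohm's law: I = V / Z_total = (28.4) / (1120 - j2.763e+05) = 4.166e-07 + j0.0001028 A.
Step 6 — Convert to polar: |I| = 0.0001028 A, ∠I = 89.8°.

I = 0.0001028∠89.8° A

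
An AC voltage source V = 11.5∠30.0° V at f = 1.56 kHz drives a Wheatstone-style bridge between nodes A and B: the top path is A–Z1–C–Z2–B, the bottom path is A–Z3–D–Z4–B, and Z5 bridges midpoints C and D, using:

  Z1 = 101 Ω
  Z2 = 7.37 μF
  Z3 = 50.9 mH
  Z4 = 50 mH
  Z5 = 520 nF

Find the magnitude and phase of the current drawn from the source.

Step 1 — Angular frequency: ω = 2π·f = 2π·1560 = 9802 rad/s.
Step 2 — Component impedances:
  Z1: Z = R = 101 Ω
  Z2: Z = 1/(jωC) = -j/(ω·C) = 0 - j13.84 Ω
  Z3: Z = jωL = j·9802·0.0509 = 0 + j498.9 Ω
  Z4: Z = jωL = j·9802·0.05 = 0 + j490.1 Ω
  Z5: Z = 1/(jωC) = -j/(ω·C) = 0 - j196.2 Ω
Step 3 — Bridge requires nodal analysis (the Z5 bridge couples midpoints C and D, so the two paths cannot be reduced to a simple series/parallel combination). Setting node B to ground and injecting 1 A at node A, the 3-node admittance system at A, C, D solves to V_A = Z_AB = 65.16 + j24.72 Ω = 69.69∠20.8° Ω.
Step 4 — Source phasor: V = 11.5∠30.0° V = 9.959 + j5.75 V.
Step 5 — Ohm's law: I = V / Z_total = (9.959 + j5.75) / (65.16 + j24.72) = 0.1629 + j0.02644 A.
Step 6 — Convert to polar: |I| = 0.165 A, ∠I = 9.2°.

I = 0.165∠9.2° A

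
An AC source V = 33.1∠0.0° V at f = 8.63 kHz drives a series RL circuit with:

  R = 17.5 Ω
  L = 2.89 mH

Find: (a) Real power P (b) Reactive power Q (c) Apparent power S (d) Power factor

Step 1 — Angular frequency: ω = 2π·f = 2π·8630 = 5.422e+04 rad/s.
Step 2 — Component impedances:
  R: Z = R = 17.5 Ω
  L: Z = jωL = j·5.422e+04·0.00289 = 0 + j156.7 Ω
Step 3 — Series combination: Z_total = R + L = 17.5 + j156.7 Ω = 157.7∠83.6° Ω.
Step 4 — Source phasor: V = 33.1∠0.0° V = 33.1 V.
Step 5 — Current: I = V / Z = 0.0233 - j0.2086 A = 0.2099∠-83.6° A.
Step 6 — Complex power: S = V·I* = 0.7711 + j6.905 VA.
Step 7 — Real power: P = Re(S) = 0.7711 W.
Step 8 — Reactive power: Q = Im(S) = 6.905 VAR.
Step 9 — Apparent power: |S| = 6.948 VA.
Step 10 — Power factor: PF = P/|S| = 0.111 (lagging).

(a) P = 0.7711 W  (b) Q = 6.905 VAR  (c) S = 6.948 VA  (d) PF = 0.111 (lagging)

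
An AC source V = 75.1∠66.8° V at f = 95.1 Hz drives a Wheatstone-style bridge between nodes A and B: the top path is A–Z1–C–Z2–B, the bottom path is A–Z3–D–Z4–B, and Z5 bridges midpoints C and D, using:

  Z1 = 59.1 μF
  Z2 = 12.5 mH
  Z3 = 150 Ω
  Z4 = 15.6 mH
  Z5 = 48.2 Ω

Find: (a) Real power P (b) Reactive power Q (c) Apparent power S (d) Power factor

Step 1 — Angular frequency: ω = 2π·f = 2π·95.1 = 597.5 rad/s.
Step 2 — Component impedances:
  Z1: Z = 1/(jωC) = -j/(ω·C) = 0 - j28.32 Ω
  Z2: Z = jωL = j·597.5·0.0125 = 0 + j7.469 Ω
  Z3: Z = R = 150 Ω
  Z4: Z = jωL = j·597.5·0.0156 = 0 + j9.321 Ω
  Z5: Z = R = 48.2 Ω
Step 3 — Bridge requires nodal analysis (the Z5 bridge couples midpoints C and D, so the two paths cannot be reduced to a simple series/parallel combination). Setting node B to ground and injecting 1 A at node A, the 3-node admittance system at A, C, D solves to V_A = Z_AB = 3.942 - j20.31 Ω = 20.69∠-79.0° Ω.
Step 4 — Source phasor: V = 75.1∠66.8° V = 29.59 + j69.03 V.
Step 5 — Current: I = V / Z = -3.003 + j2.039 A = 3.63∠145.8° A.
Step 6 — Complex power: S = V·I* = 51.94 - j267.6 VA.
Step 7 — Real power: P = Re(S) = 51.94 W.
Step 8 — Reactive power: Q = Im(S) = -267.6 VAR.
Step 9 — Apparent power: |S| = 272.6 VA.
Step 10 — Power factor: PF = P/|S| = 0.1905 (leading).

(a) P = 51.94 W  (b) Q = -267.6 VAR  (c) S = 272.6 VA  (d) PF = 0.1905 (leading)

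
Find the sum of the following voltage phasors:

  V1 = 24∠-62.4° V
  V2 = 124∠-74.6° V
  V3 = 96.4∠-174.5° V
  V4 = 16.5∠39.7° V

Step 1 — Convert each phasor to rectangular form:
  V1 = 24·(cos(-62.4°) + j·sin(-62.4°)) = 11.12 - j21.27 V
  V2 = 124·(cos(-74.6°) + j·sin(-74.6°)) = 32.93 - j119.5 V
  V3 = 96.4·(cos(-174.5°) + j·sin(-174.5°)) = -95.96 - j9.24 V
  V4 = 16.5·(cos(39.7°) + j·sin(39.7°)) = 12.7 + j10.54 V
Step 2 — Sum components: V_total = -39.21 - j139.5 V.
Step 3 — Convert to polar: |V_total| = 144.9 V, ∠V_total = -105.7°.

V_total = 144.9∠-105.7° V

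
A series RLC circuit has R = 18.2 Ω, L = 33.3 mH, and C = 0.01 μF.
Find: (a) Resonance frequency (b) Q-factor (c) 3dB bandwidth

Step 1 — Resonance: ω₀ = 1/√(LC) = 1/√(0.0333·1e-08) = 5.48e+04 rad/s.
Step 2 — f₀ = ω₀/(2π) = 8722 Hz.
Step 3 — Series Q: Q = ω₀L/R = 5.48e+04·0.0333/18.2 = 100.3.
Step 4 — Bandwidth: Δω = ω₀/Q = 546.5 rad/s; BW = Δω/(2π) = 86.99 Hz.

(a) f₀ = 8722 Hz  (b) Q = 100.3  (c) BW = 86.99 Hz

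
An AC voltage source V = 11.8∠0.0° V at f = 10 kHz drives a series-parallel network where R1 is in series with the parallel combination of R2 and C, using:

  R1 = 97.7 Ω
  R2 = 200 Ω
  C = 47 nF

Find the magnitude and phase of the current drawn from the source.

Step 1 — Angular frequency: ω = 2π·f = 2π·1e+04 = 6.283e+04 rad/s.
Step 2 — Component impedances:
  R1: Z = R = 97.7 Ω
  R2: Z = R = 200 Ω
  C: Z = 1/(jωC) = -j/(ω·C) = 0 - j338.6 Ω
Step 3 — Parallel branch: R2 || C = 1/(1/R2 + 1/C) = 148.3 - j87.57 Ω.
Step 4 — Series with R1: Z_total = R1 + (R2 || C) = 246 - j87.57 Ω = 261.1∠-19.6° Ω.
Step 5 — Source phasor: V = 11.8∠0.0° V = 11.8 V.
Step 6 — Ohm's law: I = V / Z_total = (11.8) / (246 - j87.57) = 0.04258 + j0.01516 A.
Step 7 — Convert to polar: |I| = 0.04519 A, ∠I = 19.6°.

I = 0.04519∠19.6° A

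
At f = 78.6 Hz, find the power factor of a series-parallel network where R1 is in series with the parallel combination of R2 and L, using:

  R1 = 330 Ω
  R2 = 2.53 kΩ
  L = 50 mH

Step 1 — Angular frequency: ω = 2π·f = 2π·78.6 = 493.9 rad/s.
Step 2 — Component impedances:
  R1: Z = R = 330 Ω
  R2: Z = R = 2530 Ω
  L: Z = jωL = j·493.9·0.05 = 0 + j24.69 Ω
Step 3 — Parallel branch: R2 || L = 1/(1/R2 + 1/L) = 0.241 + j24.69 Ω.
Step 4 — Series with R1: Z_total = R1 + (R2 || L) = 330.2 + j24.69 Ω = 331.2∠4.3° Ω.
Step 5 — Power factor: PF = cos(φ) = Re(Z)/|Z| = 330.24/331.16 = 0.9972.
Step 6 — Type: Im(Z) = 24.69 ⇒ lagging (phase φ = 4.3°).

PF = 0.9972 (lagging, φ = 4.3°)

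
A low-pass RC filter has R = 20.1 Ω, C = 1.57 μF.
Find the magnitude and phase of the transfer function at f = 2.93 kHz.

Step 1 — Angular frequency: ω = 2π·2930 = 1.841e+04 rad/s.
Step 2 — Transfer function: H(jω) = 1/(1 + jωRC).
Step 3 — Denominator: 1 + jωRC = 1 + j·1.841e+04·20.1·1.57e-06 = 1 + j0.581.
Step 4 — H = 0.7477 - j0.4344.
Step 5 — Magnitude: |H| = 0.8647 (-1.3 dB); phase: φ = -30.2°.

|H| = 0.8647 (-1.3 dB), φ = -30.2°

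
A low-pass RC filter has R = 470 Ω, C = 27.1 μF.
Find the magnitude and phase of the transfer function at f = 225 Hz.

Step 1 — Angular frequency: ω = 2π·225 = 1414 rad/s.
Step 2 — Transfer function: H(jω) = 1/(1 + jωRC).
Step 3 — Denominator: 1 + jωRC = 1 + j·1414·470·2.71e-05 = 1 + j18.01.
Step 4 — H = 0.003075 - j0.05536.
Step 5 — Magnitude: |H| = 0.05545 (-25.1 dB); phase: φ = -86.8°.

|H| = 0.05545 (-25.1 dB), φ = -86.8°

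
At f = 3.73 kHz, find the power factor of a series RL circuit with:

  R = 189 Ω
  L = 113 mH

Step 1 — Angular frequency: ω = 2π·f = 2π·3730 = 2.344e+04 rad/s.
Step 2 — Component impedances:
  R: Z = R = 189 Ω
  L: Z = jωL = j·2.344e+04·0.113 = 0 + j2648 Ω
Step 3 — Series combination: Z_total = R + L = 189 + j2648 Ω = 2655∠85.9° Ω.
Step 4 — Power factor: PF = cos(φ) = Re(Z)/|Z| = 189/2655 = 0.07119.
Step 5 — Type: Im(Z) = 2648 ⇒ lagging (phase φ = 85.9°).

PF = 0.07119 (lagging, φ = 85.9°)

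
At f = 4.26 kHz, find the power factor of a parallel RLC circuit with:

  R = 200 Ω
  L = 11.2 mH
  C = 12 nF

Step 1 — Angular frequency: ω = 2π·f = 2π·4260 = 2.677e+04 rad/s.
Step 2 — Component impedances:
  R: Z = R = 200 Ω
  L: Z = jωL = j·2.677e+04·0.0112 = 0 + j299.8 Ω
  C: Z = 1/(jωC) = -j/(ω·C) = 0 - j3113 Ω
Step 3 — Parallel combination: 1/Z_total = 1/R + 1/L + 1/C; Z_total = 146.7 + j88.44 Ω = 171.3∠31.1° Ω.
Step 4 — Power factor: PF = cos(φ) = Re(Z)/|Z| = 146.7/171.3 = 0.8564.
Step 5 — Type: Im(Z) = 88.44 ⇒ lagging (phase φ = 31.1°).

PF = 0.8564 (lagging, φ = 31.1°)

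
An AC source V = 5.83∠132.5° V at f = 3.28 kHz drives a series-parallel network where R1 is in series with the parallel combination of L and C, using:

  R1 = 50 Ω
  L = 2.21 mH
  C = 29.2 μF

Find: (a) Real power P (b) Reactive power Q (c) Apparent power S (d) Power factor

Step 1 — Angular frequency: ω = 2π·f = 2π·3280 = 2.061e+04 rad/s.
Step 2 — Component impedances:
  R1: Z = R = 50 Ω
  L: Z = jωL = j·2.061e+04·0.00221 = 0 + j45.55 Ω
  C: Z = 1/(jωC) = -j/(ω·C) = 0 - j1.662 Ω
Step 3 — Parallel branch: L || C = 1/(1/L + 1/C) = 0 - j1.725 Ω.
Step 4 — Series with R1: Z_total = R1 + (L || C) = 50 - j1.725 Ω = 50.03∠-2.0° Ω.
Step 5 — Source phasor: V = 5.83∠132.5° V = -3.939 + j4.298 V.
Step 6 — Current: I = V / Z = -0.08164 + j0.08315 A = 0.1165∠134.5° A.
Step 7 — Complex power: S = V·I* = 0.679 - j0.02342 VA.
Step 8 — Real power: P = Re(S) = 0.679 W.
Step 9 — Reactive power: Q = Im(S) = -0.02342 VAR.
Step 10 — Apparent power: |S| = 0.6794 VA.
Step 11 — Power factor: PF = P/|S| = 0.9994 (leading).

(a) P = 0.679 W  (b) Q = -0.02342 VAR  (c) S = 0.6794 VA  (d) PF = 0.9994 (leading)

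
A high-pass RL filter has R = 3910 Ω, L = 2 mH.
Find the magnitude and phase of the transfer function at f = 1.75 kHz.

Step 1 — Angular frequency: ω = 2π·1750 = 1.1e+04 rad/s.
Step 2 — Transfer function: H(jω) = jωL/(R + jωL).
Step 3 — Numerator jωL = j·21.99; denominator R + jωL = 3910 + j21.99.
Step 4 — H = 3.163e-05 + j0.005624.
Step 5 — Magnitude: |H| = 0.005624 (-45.0 dB); phase: φ = 89.7°.

|H| = 0.005624 (-45.0 dB), φ = 89.7°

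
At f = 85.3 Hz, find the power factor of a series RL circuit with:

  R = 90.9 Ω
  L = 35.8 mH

Step 1 — Angular frequency: ω = 2π·f = 2π·85.3 = 536 rad/s.
Step 2 — Component impedances:
  R: Z = R = 90.9 Ω
  L: Z = jωL = j·536·0.0358 = 0 + j19.19 Ω
Step 3 — Series combination: Z_total = R + L = 90.9 + j19.19 Ω = 92.9∠11.9° Ω.
Step 4 — Power factor: PF = cos(φ) = Re(Z)/|Z| = 90.9/92.903 = 0.9784.
Step 5 — Type: Im(Z) = 19.19 ⇒ lagging (phase φ = 11.9°).

PF = 0.9784 (lagging, φ = 11.9°)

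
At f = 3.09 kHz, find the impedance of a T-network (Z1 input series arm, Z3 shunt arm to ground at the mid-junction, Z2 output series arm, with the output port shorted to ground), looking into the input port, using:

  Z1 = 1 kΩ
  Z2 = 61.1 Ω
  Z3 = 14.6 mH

Step 1 — Angular frequency: ω = 2π·f = 2π·3090 = 1.942e+04 rad/s.
Step 2 — Component impedances:
  Z1: Z = R = 1000 Ω
  Z2: Z = R = 61.1 Ω
  Z3: Z = jωL = j·1.942e+04·0.0146 = 0 + j283.5 Ω
Step 3 — With the output port shorted to ground, the output series arm Z2 runs from the junction to ground; the shunt arm Z3 also runs from the junction to ground. They appear in parallel: Z3 || Z2 = 58.39 + j12.59 Ω.
Step 4 — Series with input arm Z1: Z_in = Z1 + (Z3 || Z2) = 1058 + j12.59 Ω = 1058∠0.7° Ω.

Z = 1058 + j12.59 Ω = 1058∠0.7° Ω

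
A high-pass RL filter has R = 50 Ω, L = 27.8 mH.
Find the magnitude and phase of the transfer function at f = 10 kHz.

Step 1 — Angular frequency: ω = 2π·1e+04 = 6.283e+04 rad/s.
Step 2 — Transfer function: H(jω) = jωL/(R + jωL).
Step 3 — Numerator jωL = j·1747; denominator R + jωL = 50 + j1747.
Step 4 — H = 0.9992 + j0.0286.
Step 5 — Magnitude: |H| = 0.9996 (-0.0 dB); phase: φ = 1.6°.

|H| = 0.9996 (-0.0 dB), φ = 1.6°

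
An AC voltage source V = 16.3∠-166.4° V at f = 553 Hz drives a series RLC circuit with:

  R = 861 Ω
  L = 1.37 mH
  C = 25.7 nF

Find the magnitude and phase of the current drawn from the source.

Step 1 — Angular frequency: ω = 2π·f = 2π·553 = 3475 rad/s.
Step 2 — Component impedances:
  R: Z = R = 861 Ω
  L: Z = jωL = j·3475·0.00137 = 0 + j4.76 Ω
  C: Z = 1/(jωC) = -j/(ω·C) = 0 - j1.12e+04 Ω
Step 3 — Series combination: Z_total = R + L + C = 861 - j1.119e+04 Ω = 1.123e+04∠-85.6° Ω.
Step 4 — Source phasor: V = 16.3∠-166.4° V = -15.84 - j3.833 V.
Step 5 — Ohm's law: I = V / Z_total = (-15.84 - j3.833) / (861 - j1.119e+04) = 0.0002322 - j0.001433 A.
Step 6 — Convert to polar: |I| = 0.001452 A, ∠I = -80.8°.

I = 0.001452∠-80.8° A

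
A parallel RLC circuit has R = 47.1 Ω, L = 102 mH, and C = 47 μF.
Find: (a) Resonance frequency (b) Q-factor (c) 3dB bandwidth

Step 1 — Resonance: ω₀ = 1/√(LC) = 1/√(0.102·4.7e-05) = 456.7 rad/s.
Step 2 — f₀ = ω₀/(2π) = 72.69 Hz.
Step 3 — Parallel Q: Q = R/(ω₀L) = 47.1/(456.7·0.102) = 1.011.
Step 4 — Bandwidth: Δω = ω₀/Q = 451.7 rad/s; BW = Δω/(2π) = 71.9 Hz.

(a) f₀ = 72.69 Hz  (b) Q = 1.011  (c) BW = 71.9 Hz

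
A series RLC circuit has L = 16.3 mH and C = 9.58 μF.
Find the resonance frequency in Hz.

Step 1 — Resonance condition Im(Z)=0 gives ω₀ = 1/√(LC).
Step 2 — ω₀ = 1/√(0.0163·9.58e-06) = 2531 rad/s.
Step 3 — f₀ = ω₀/(2π) = 402.8 Hz.

f₀ = 402.8 Hz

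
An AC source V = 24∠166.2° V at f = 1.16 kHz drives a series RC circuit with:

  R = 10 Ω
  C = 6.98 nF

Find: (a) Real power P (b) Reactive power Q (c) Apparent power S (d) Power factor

Step 1 — Angular frequency: ω = 2π·f = 2π·1160 = 7288 rad/s.
Step 2 — Component impedances:
  R: Z = R = 10 Ω
  C: Z = 1/(jωC) = -j/(ω·C) = 0 - j1.966e+04 Ω
Step 3 — Series combination: Z_total = R + C = 10 - j1.966e+04 Ω = 1.966e+04∠-90.0° Ω.
Step 4 — Source phasor: V = 24∠166.2° V = -23.31 + j5.725 V.
Step 5 — Current: I = V / Z = -0.0002918 - j0.001186 A = 0.001221∠-103.8° A.
Step 6 — Complex power: S = V·I* = 1.491e-05 - j0.0293 VA.
Step 7 — Real power: P = Re(S) = 1.491e-05 W.
Step 8 — Reactive power: Q = Im(S) = -0.0293 VAR.
Step 9 — Apparent power: |S| = 0.0293 VA.
Step 10 — Power factor: PF = P/|S| = 0.0005087 (leading).

(a) P = 1.491e-05 W  (b) Q = -0.0293 VAR  (c) S = 0.0293 VA  (d) PF = 0.0005087 (leading)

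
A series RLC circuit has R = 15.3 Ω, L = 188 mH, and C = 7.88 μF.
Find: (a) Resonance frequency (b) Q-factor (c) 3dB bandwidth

Step 1 — Resonance condition Im(Z)=0 gives ω₀ = 1/√(LC).
Step 2 — ω₀ = 1/√(0.188·7.88e-06) = 821.6 rad/s.
Step 3 — f₀ = ω₀/(2π) = 130.8 Hz.
Step 4 — Series Q: Q = ω₀L/R = 821.6·0.188/15.3 = 10.1.
Step 5 — 3dB bandwidth: Δω = ω₀/Q = 81.38 rad/s; BW = Δω/(2π) = 12.95 Hz.

(a) f₀ = 130.8 Hz  (b) Q = 10.1  (c) BW = 12.95 Hz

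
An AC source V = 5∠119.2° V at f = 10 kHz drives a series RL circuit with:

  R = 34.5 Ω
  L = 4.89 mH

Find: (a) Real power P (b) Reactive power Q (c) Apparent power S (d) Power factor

Step 1 — Angular frequency: ω = 2π·f = 2π·1e+04 = 6.283e+04 rad/s.
Step 2 — Component impedances:
  R: Z = R = 34.5 Ω
  L: Z = jωL = j·6.283e+04·0.00489 = 0 + j307.2 Ω
Step 3 — Series combination: Z_total = R + L = 34.5 + j307.2 Ω = 309.2∠83.6° Ω.
Step 4 — Source phasor: V = 5∠119.2° V = -2.439 + j4.365 V.
Step 5 — Current: I = V / Z = 0.01315 + j0.009416 A = 0.01617∠35.6° A.
Step 6 — Complex power: S = V·I* = 0.009023 + j0.08035 VA.
Step 7 — Real power: P = Re(S) = 0.009023 W.
Step 8 — Reactive power: Q = Im(S) = 0.08035 VAR.
Step 9 — Apparent power: |S| = 0.08086 VA.
Step 10 — Power factor: PF = P/|S| = 0.1116 (lagging).

(a) P = 0.009023 W  (b) Q = 0.08035 VAR  (c) S = 0.08086 VA  (d) PF = 0.1116 (lagging)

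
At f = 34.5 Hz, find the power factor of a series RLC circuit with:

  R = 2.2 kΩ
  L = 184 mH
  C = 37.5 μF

Step 1 — Angular frequency: ω = 2π·f = 2π·34.5 = 216.8 rad/s.
Step 2 — Component impedances:
  R: Z = R = 2200 Ω
  L: Z = jωL = j·216.8·0.184 = 0 + j39.89 Ω
  C: Z = 1/(jωC) = -j/(ω·C) = 0 - j123 Ω
Step 3 — Series combination: Z_total = R + L + C = 2200 - j83.13 Ω = 2202∠-2.2° Ω.
Step 4 — Power factor: PF = cos(φ) = Re(Z)/|Z| = 2200/2201.6 = 0.9993.
Step 5 — Type: Im(Z) = -83.13 ⇒ leading (phase φ = -2.2°).

PF = 0.9993 (leading, φ = -2.2°)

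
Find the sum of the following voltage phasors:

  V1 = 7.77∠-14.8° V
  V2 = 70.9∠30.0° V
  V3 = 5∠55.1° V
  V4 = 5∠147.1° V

Step 1 — Convert each phasor to rectangular form:
  V1 = 7.77·(cos(-14.8°) + j·sin(-14.8°)) = 7.512 - j1.985 V
  V2 = 70.9·(cos(30.0°) + j·sin(30.0°)) = 61.4 + j35.45 V
  V3 = 5·(cos(55.1°) + j·sin(55.1°)) = 2.861 + j4.101 V
  V4 = 5·(cos(147.1°) + j·sin(147.1°)) = -4.198 + j2.716 V
Step 2 — Sum components: V_total = 67.58 + j40.28 V.
Step 3 — Convert to polar: |V_total| = 78.67 V, ∠V_total = 30.8°.

V_total = 78.67∠30.8° V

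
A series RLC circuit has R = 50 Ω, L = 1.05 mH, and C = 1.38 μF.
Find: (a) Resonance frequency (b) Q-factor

Step 1 — Resonance condition Im(Z)=0 gives ω₀ = 1/√(LC).
Step 2 — ω₀ = 1/√(0.00105·1.38e-06) = 2.627e+04 rad/s.
Step 3 — f₀ = ω₀/(2π) = 4181 Hz.
Step 4 — Series Q: Q = ω₀L/R = 2.627e+04·0.00105/50 = 0.5517.

(a) f₀ = 4181 Hz  (b) Q = 0.5517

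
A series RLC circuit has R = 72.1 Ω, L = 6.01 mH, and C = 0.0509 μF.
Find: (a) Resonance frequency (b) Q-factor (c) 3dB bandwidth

Step 1 — Resonance: ω₀ = 1/√(LC) = 1/√(0.00601·5.09e-08) = 5.717e+04 rad/s.
Step 2 — f₀ = ω₀/(2π) = 9100 Hz.
Step 3 — Series Q: Q = ω₀L/R = 5.717e+04·0.00601/72.1 = 4.766.
Step 4 — Bandwidth: Δω = ω₀/Q = 1.2e+04 rad/s; BW = Δω/(2π) = 1909 Hz.

(a) f₀ = 9100 Hz  (b) Q = 4.766  (c) BW = 1909 Hz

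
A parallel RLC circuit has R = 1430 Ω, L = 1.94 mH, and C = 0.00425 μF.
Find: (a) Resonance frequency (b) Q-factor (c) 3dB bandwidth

Step 1 — Resonance: ω₀ = 1/√(LC) = 1/√(0.00194·4.25e-09) = 3.483e+05 rad/s.
Step 2 — f₀ = ω₀/(2π) = 5.543e+04 Hz.
Step 3 — Parallel Q: Q = R/(ω₀L) = 1430/(3.483e+05·0.00194) = 2.117.
Step 4 — Bandwidth: Δω = ω₀/Q = 1.645e+05 rad/s; BW = Δω/(2π) = 2.619e+04 Hz.

(a) f₀ = 5.543e+04 Hz  (b) Q = 2.117  (c) BW = 2.619e+04 Hz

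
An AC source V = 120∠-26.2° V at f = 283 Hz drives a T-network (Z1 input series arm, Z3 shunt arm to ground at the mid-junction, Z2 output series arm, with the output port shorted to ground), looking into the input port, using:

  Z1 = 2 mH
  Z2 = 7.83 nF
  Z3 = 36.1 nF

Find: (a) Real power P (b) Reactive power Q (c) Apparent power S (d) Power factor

Step 1 — Angular frequency: ω = 2π·f = 2π·283 = 1778 rad/s.
Step 2 — Component impedances:
  Z1: Z = jωL = j·1778·0.002 = 0 + j3.556 Ω
  Z2: Z = 1/(jωC) = -j/(ω·C) = 0 - j7.182e+04 Ω
  Z3: Z = 1/(jωC) = -j/(ω·C) = 0 - j1.558e+04 Ω
Step 3 — With the output port shorted to ground, the output series arm Z2 runs from the junction to ground; the shunt arm Z3 also runs from the junction to ground. They appear in parallel: Z3 || Z2 = 0 - j1.28e+04 Ω.
Step 4 — Series with input arm Z1: Z_in = Z1 + (Z3 || Z2) = 0 - j1.28e+04 Ω = 1.28e+04∠-90.0° Ω.
Step 5 — Source phasor: V = 120∠-26.2° V = 107.7 - j52.98 V.
Step 6 — Current: I = V / Z = 0.00414 + j0.008413 A = 0.009376∠63.8° A.
Step 7 — Complex power: S = V·I* = 0 - j1.125 VA.
Step 8 — Real power: P = Re(S) = 0 W.
Step 9 — Reactive power: Q = Im(S) = -1.125 VAR.
Step 10 — Apparent power: |S| = 1.125 VA.
Step 11 — Power factor: PF = P/|S| = 0 (leading).

(a) P = 0 W  (b) Q = -1.125 VAR  (c) S = 1.125 VA  (d) PF = 0 (leading)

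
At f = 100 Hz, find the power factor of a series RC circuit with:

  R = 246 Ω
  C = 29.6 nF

Step 1 — Angular frequency: ω = 2π·f = 2π·100 = 628.3 rad/s.
Step 2 — Component impedances:
  R: Z = R = 246 Ω
  C: Z = 1/(jωC) = -j/(ω·C) = 0 - j5.377e+04 Ω
Step 3 — Series combination: Z_total = R + C = 246 - j5.377e+04 Ω = 5.377e+04∠-89.7° Ω.
Step 4 — Power factor: PF = cos(φ) = Re(Z)/|Z| = 246/5.377e+04 = 0.004575.
Step 5 — Type: Im(Z) = -5.377e+04 ⇒ leading (phase φ = -89.7°).

PF = 0.004575 (leading, φ = -89.7°)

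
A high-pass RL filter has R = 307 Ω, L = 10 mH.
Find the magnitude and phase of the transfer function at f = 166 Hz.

Step 1 — Angular frequency: ω = 2π·166 = 1043 rad/s.
Step 2 — Transfer function: H(jω) = jωL/(R + jωL).
Step 3 — Numerator jωL = j·10.43; denominator R + jωL = 307 + j10.43.
Step 4 — H = 0.001153 + j0.03394.
Step 5 — Magnitude: |H| = 0.03395 (-29.4 dB); phase: φ = 88.1°.

|H| = 0.03395 (-29.4 dB), φ = 88.1°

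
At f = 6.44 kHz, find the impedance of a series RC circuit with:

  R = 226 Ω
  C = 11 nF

Step 1 — Angular frequency: ω = 2π·f = 2π·6440 = 4.046e+04 rad/s.
Step 2 — Component impedances:
  R: Z = R = 226 Ω
  C: Z = 1/(jωC) = -j/(ω·C) = 0 - j2247 Ω
Step 3 — Series combination: Z_total = R + C = 226 - j2247 Ω = 2258∠-84.3° Ω.

Z = 226 - j2247 Ω = 2258∠-84.3° Ω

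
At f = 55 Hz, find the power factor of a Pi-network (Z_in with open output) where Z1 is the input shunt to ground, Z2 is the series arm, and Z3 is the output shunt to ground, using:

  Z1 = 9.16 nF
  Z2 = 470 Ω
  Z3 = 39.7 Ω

Step 1 — Angular frequency: ω = 2π·f = 2π·55 = 345.6 rad/s.
Step 2 — Component impedances:
  Z1: Z = 1/(jωC) = -j/(ω·C) = 0 - j3.159e+05 Ω
  Z2: Z = R = 470 Ω
  Z3: Z = R = 39.7 Ω
Step 3 — With open output, the series arm Z2 and the output shunt Z3 appear in series to ground: Z2 + Z3 = 509.7 Ω.
Step 4 — Parallel with input shunt Z1: Z_in = Z1 || (Z2 + Z3) = 509.7 - j0.8224 Ω = 509.7∠-0.1° Ω.
Step 5 — Power factor: PF = cos(φ) = Re(Z)/|Z| = 509.7/509.7 = 1.
Step 6 — Type: Im(Z) = -0.8224 ⇒ leading (phase φ = -0.1°).

PF = 1 (leading, φ = -0.1°)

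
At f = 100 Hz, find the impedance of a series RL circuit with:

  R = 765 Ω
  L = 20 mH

Step 1 — Angular frequency: ω = 2π·f = 2π·100 = 628.3 rad/s.
Step 2 — Component impedances:
  R: Z = R = 765 Ω
  L: Z = jωL = j·628.3·0.02 = 0 + j12.57 Ω
Step 3 — Series combination: Z_total = R + L = 765 + j12.57 Ω = 765.1∠0.9° Ω.

Z = 765 + j12.57 Ω = 765.1∠0.9° Ω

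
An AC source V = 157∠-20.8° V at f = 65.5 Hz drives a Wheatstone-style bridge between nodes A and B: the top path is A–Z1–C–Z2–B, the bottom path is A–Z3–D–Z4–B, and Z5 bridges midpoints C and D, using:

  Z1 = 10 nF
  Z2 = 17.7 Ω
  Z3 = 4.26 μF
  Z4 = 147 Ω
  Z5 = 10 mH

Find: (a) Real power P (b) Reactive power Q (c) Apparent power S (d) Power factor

Step 1 — Angular frequency: ω = 2π·f = 2π·65.5 = 411.5 rad/s.
Step 2 — Component impedances:
  Z1: Z = 1/(jωC) = -j/(ω·C) = 0 - j2.43e+05 Ω
  Z2: Z = R = 17.7 Ω
  Z3: Z = 1/(jωC) = -j/(ω·C) = 0 - j570.4 Ω
  Z4: Z = R = 147 Ω
  Z5: Z = jωL = j·411.5·0.01 = 0 + j4.115 Ω
Step 3 — Bridge requires nodal analysis (the Z5 bridge couples midpoints C and D, so the two paths cannot be reduced to a simple series/parallel combination). Setting node B to ground and injecting 1 A at node A, the 3-node admittance system at A, C, D solves to V_A = Z_AB = 15.88 - j565.8 Ω = 566∠-88.4° Ω.
Step 4 — Source phasor: V = 157∠-20.8° V = 146.8 - j55.75 V.
Step 5 — Current: I = V / Z = 0.1057 + j0.2564 A = 0.2774∠67.6° A.
Step 6 — Complex power: S = V·I* = 1.222 - j43.53 VA.
Step 7 — Real power: P = Re(S) = 1.222 W.
Step 8 — Reactive power: Q = Im(S) = -43.53 VAR.
Step 9 — Apparent power: |S| = 43.55 VA.
Step 10 — Power factor: PF = P/|S| = 0.02805 (leading).

(a) P = 1.222 W  (b) Q = -43.53 VAR  (c) S = 43.55 VA  (d) PF = 0.02805 (leading)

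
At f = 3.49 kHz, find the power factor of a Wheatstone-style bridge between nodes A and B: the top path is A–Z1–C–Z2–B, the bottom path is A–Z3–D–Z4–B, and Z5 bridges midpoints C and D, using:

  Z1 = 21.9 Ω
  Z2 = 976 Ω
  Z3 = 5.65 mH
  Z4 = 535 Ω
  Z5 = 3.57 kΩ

Step 1 — Angular frequency: ω = 2π·f = 2π·3490 = 2.193e+04 rad/s.
Step 2 — Component impedances:
  Z1: Z = R = 21.9 Ω
  Z2: Z = R = 976 Ω
  Z3: Z = jωL = j·2.193e+04·0.00565 = 0 + j123.9 Ω
  Z4: Z = R = 535 Ω
  Z5: Z = R = 3570 Ω
Step 3 — Bridge requires nodal analysis (the Z5 bridge couples midpoints C and D, so the two paths cannot be reduced to a simple series/parallel combination). Setting node B to ground and injecting 1 A at node A, the 3-node admittance system at A, C, D solves to V_A = Z_AB = 354.2 + j52.16 Ω = 358∠8.4° Ω.
Step 4 — Power factor: PF = cos(φ) = Re(Z)/|Z| = 354.23/358.05 = 0.9893.
Step 5 — Type: Im(Z) = 52.16 ⇒ lagging (phase φ = 8.4°).

PF = 0.9893 (lagging, φ = 8.4°)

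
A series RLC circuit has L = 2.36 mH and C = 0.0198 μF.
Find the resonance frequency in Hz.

Step 1 — Resonance condition Im(Z)=0 gives ω₀ = 1/√(LC).
Step 2 — ω₀ = 1/√(0.00236·1.98e-08) = 1.463e+05 rad/s.
Step 3 — f₀ = ω₀/(2π) = 2.328e+04 Hz.

f₀ = 2.328e+04 Hz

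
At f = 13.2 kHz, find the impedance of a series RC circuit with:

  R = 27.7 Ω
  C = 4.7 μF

Step 1 — Angular frequency: ω = 2π·f = 2π·1.32e+04 = 8.294e+04 rad/s.
Step 2 — Component impedances:
  R: Z = R = 27.7 Ω
  C: Z = 1/(jωC) = -j/(ω·C) = 0 - j2.565 Ω
Step 3 — Series combination: Z_total = R + C = 27.7 - j2.565 Ω = 27.82∠-5.3° Ω.

Z = 27.7 - j2.565 Ω = 27.82∠-5.3° Ω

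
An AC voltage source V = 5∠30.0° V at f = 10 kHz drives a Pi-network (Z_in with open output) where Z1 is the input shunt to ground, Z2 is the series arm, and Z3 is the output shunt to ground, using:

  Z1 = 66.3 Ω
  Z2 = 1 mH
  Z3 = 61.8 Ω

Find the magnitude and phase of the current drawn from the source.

Step 1 — Angular frequency: ω = 2π·f = 2π·1e+04 = 6.283e+04 rad/s.
Step 2 — Component impedances:
  Z1: Z = R = 66.3 Ω
  Z2: Z = jωL = j·6.283e+04·0.001 = 0 + j62.83 Ω
  Z3: Z = R = 61.8 Ω
Step 3 — With open output, the series arm Z2 and the output shunt Z3 appear in series to ground: Z2 + Z3 = 61.8 + j62.83 Ω.
Step 4 — Parallel with input shunt Z1: Z_in = Z1 || (Z2 + Z3) = 38.64 + j13.57 Ω = 40.95∠19.3° Ω.
Step 5 — Source phasor: V = 5∠30.0° V = 4.33 + j2.5 V.
Step 6 — Ohm's law: I = V / Z_total = (4.33 + j2.5) / (38.64 + j13.57) = 0.12 + j0.02257 A.
Step 7 — Convert to polar: |I| = 0.1221 A, ∠I = 10.7°.

I = 0.1221∠10.7° A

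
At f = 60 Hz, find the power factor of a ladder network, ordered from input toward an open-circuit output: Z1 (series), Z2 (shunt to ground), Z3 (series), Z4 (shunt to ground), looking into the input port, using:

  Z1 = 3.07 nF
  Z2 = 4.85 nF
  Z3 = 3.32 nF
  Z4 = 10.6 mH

Step 1 — Angular frequency: ω = 2π·f = 2π·60 = 377 rad/s.
Step 2 — Component impedances:
  Z1: Z = 1/(jωC) = -j/(ω·C) = 0 - j8.64e+05 Ω
  Z2: Z = 1/(jωC) = -j/(ω·C) = 0 - j5.469e+05 Ω
  Z3: Z = 1/(jωC) = -j/(ω·C) = 0 - j7.99e+05 Ω
  Z4: Z = jωL = j·377·0.0106 = 0 + j3.996 Ω
Step 3 — Ladder network (open output): work backward from the far end, alternating series and parallel combinations. Z_in = 0 - j1.189e+06 Ω = 1.189e+06∠-90.0° Ω.
Step 4 — Power factor: PF = cos(φ) = Re(Z)/|Z| = 0/1.189e+06 = 0.
Step 5 — Type: Im(Z) = -1.189e+06 ⇒ leading (phase φ = -90.0°).

PF = 0 (leading, φ = -90.0°)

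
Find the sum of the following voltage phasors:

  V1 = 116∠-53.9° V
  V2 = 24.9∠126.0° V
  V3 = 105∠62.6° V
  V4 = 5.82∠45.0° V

Step 1 — Convert each phasor to rectangular form:
  V1 = 116·(cos(-53.9°) + j·sin(-53.9°)) = 68.35 - j93.73 V
  V2 = 24.9·(cos(126.0°) + j·sin(126.0°)) = -14.64 + j20.14 V
  V3 = 105·(cos(62.6°) + j·sin(62.6°)) = 48.32 + j93.22 V
  V4 = 5.82·(cos(45.0°) + j·sin(45.0°)) = 4.115 + j4.115 V
Step 2 — Sum components: V_total = 106.1 + j23.75 V.
Step 3 — Convert to polar: |V_total| = 108.8 V, ∠V_total = 12.6°.

V_total = 108.8∠12.6° V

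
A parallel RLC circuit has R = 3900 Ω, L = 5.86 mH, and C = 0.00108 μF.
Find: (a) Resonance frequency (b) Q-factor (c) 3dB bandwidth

Step 1 — Resonance: ω₀ = 1/√(LC) = 1/√(0.00586·1.08e-09) = 3.975e+05 rad/s.
Step 2 — f₀ = ω₀/(2π) = 6.326e+04 Hz.
Step 3 — Parallel Q: Q = R/(ω₀L) = 3900/(3.975e+05·0.00586) = 1.674.
Step 4 — Bandwidth: Δω = ω₀/Q = 2.374e+05 rad/s; BW = Δω/(2π) = 3.779e+04 Hz.

(a) f₀ = 6.326e+04 Hz  (b) Q = 1.674  (c) BW = 3.779e+04 Hz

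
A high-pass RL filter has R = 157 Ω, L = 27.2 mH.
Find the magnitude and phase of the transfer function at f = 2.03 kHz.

Step 1 — Angular frequency: ω = 2π·2030 = 1.275e+04 rad/s.
Step 2 — Transfer function: H(jω) = jωL/(R + jωL).
Step 3 — Numerator jωL = j·346.9; denominator R + jωL = 157 + j346.9.
Step 4 — H = 0.83 + j0.3756.
Step 5 — Magnitude: |H| = 0.9111 (-0.8 dB); phase: φ = 24.3°.

|H| = 0.9111 (-0.8 dB), φ = 24.3°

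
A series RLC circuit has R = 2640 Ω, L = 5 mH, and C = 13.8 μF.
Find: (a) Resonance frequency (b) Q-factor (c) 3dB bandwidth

Step 1 — Resonance: ω₀ = 1/√(LC) = 1/√(0.005·1.38e-05) = 3807 rad/s.
Step 2 — f₀ = ω₀/(2π) = 605.9 Hz.
Step 3 — Series Q: Q = ω₀L/R = 3807·0.005/2640 = 0.00721.
Step 4 — Bandwidth: Δω = ω₀/Q = 5.28e+05 rad/s; BW = Δω/(2π) = 8.403e+04 Hz.

(a) f₀ = 605.9 Hz  (b) Q = 0.00721  (c) BW = 8.403e+04 Hz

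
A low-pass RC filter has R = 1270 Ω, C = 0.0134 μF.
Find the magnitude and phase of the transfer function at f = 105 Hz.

Step 1 — Angular frequency: ω = 2π·105 = 659.7 rad/s.
Step 2 — Transfer function: H(jω) = 1/(1 + jωRC).
Step 3 — Denominator: 1 + jωRC = 1 + j·659.7·1270·1.34e-08 = 1 + j0.01123.
Step 4 — H = 0.9999 - j0.01123.
Step 5 — Magnitude: |H| = 0.9999 (-0.0 dB); phase: φ = -0.6°.

|H| = 0.9999 (-0.0 dB), φ = -0.6°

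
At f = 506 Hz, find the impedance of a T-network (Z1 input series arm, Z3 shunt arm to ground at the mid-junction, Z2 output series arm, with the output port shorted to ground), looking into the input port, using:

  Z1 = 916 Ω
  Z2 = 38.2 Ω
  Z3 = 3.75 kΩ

Step 1 — Angular frequency: ω = 2π·f = 2π·506 = 3179 rad/s.
Step 2 — Component impedances:
  Z1: Z = R = 916 Ω
  Z2: Z = R = 38.2 Ω
  Z3: Z = R = 3750 Ω
Step 3 — With the output port shorted to ground, the output series arm Z2 runs from the junction to ground; the shunt arm Z3 also runs from the junction to ground. They appear in parallel: Z3 || Z2 = 37.81 Ω.
Step 4 — Series with input arm Z1: Z_in = Z1 + (Z3 || Z2) = 953.8 Ω = 953.8∠0.0° Ω.

Z = 953.8 Ω = 953.8∠0.0° Ω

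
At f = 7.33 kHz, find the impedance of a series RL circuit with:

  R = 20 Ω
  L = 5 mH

Step 1 — Angular frequency: ω = 2π·f = 2π·7330 = 4.606e+04 rad/s.
Step 2 — Component impedances:
  R: Z = R = 20 Ω
  L: Z = jωL = j·4.606e+04·0.005 = 0 + j230.3 Ω
Step 3 — Series combination: Z_total = R + L = 20 + j230.3 Ω = 231.1∠85.0° Ω.

Z = 20 + j230.3 Ω = 231.1∠85.0° Ω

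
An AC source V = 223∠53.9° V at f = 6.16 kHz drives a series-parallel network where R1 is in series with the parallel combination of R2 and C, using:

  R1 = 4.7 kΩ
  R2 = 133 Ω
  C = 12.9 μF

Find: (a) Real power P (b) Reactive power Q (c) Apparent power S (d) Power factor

Step 1 — Angular frequency: ω = 2π·f = 2π·6160 = 3.87e+04 rad/s.
Step 2 — Component impedances:
  R1: Z = R = 4700 Ω
  R2: Z = R = 133 Ω
  C: Z = 1/(jωC) = -j/(ω·C) = 0 - j2.003 Ω
Step 3 — Parallel branch: R2 || C = 1/(1/R2 + 1/C) = 0.03015 - j2.002 Ω.
Step 4 — Series with R1: Z_total = R1 + (R2 || C) = 4700 - j2.002 Ω = 4700∠-0.0° Ω.
Step 5 — Source phasor: V = 223∠53.9° V = 131.4 + j180.2 V.
Step 6 — Current: I = V / Z = 0.02794 + j0.03835 A = 0.04745∠53.9° A.
Step 7 — Complex power: S = V·I* = 10.58 - j0.004508 VA.
Step 8 — Real power: P = Re(S) = 10.58 W.
Step 9 — Reactive power: Q = Im(S) = -0.004508 VAR.
Step 10 — Apparent power: |S| = 10.58 VA.
Step 11 — Power factor: PF = P/|S| = 1 (leading).

(a) P = 10.58 W  (b) Q = -0.004508 VAR  (c) S = 10.58 VA  (d) PF = 1 (leading)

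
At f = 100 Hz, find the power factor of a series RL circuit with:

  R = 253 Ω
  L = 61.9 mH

Step 1 — Angular frequency: ω = 2π·f = 2π·100 = 628.3 rad/s.
Step 2 — Component impedances:
  R: Z = R = 253 Ω
  L: Z = jωL = j·628.3·0.0619 = 0 + j38.89 Ω
Step 3 — Series combination: Z_total = R + L = 253 + j38.89 Ω = 256∠8.7° Ω.
Step 4 — Power factor: PF = cos(φ) = Re(Z)/|Z| = 253/255.97 = 0.9884.
Step 5 — Type: Im(Z) = 38.89 ⇒ lagging (phase φ = 8.7°).

PF = 0.9884 (lagging, φ = 8.7°)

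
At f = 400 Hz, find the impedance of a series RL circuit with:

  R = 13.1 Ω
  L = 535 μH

Step 1 — Angular frequency: ω = 2π·f = 2π·400 = 2513 rad/s.
Step 2 — Component impedances:
  R: Z = R = 13.1 Ω
  L: Z = jωL = j·2513·0.000535 = 0 + j1.345 Ω
Step 3 — Series combination: Z_total = R + L = 13.1 + j1.345 Ω = 13.17∠5.9° Ω.

Z = 13.1 + j1.345 Ω = 13.17∠5.9° Ω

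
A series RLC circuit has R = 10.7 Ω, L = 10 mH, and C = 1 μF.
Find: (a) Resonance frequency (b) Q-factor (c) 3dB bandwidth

Step 1 — Resonance condition Im(Z)=0 gives ω₀ = 1/√(LC).
Step 2 — ω₀ = 1/√(0.01·1e-06) = 1e+04 rad/s.
Step 3 — f₀ = ω₀/(2π) = 1592 Hz.
Step 4 — Series Q: Q = ω₀L/R = 1e+04·0.01/10.7 = 9.346.
Step 5 — 3dB bandwidth: Δω = ω₀/Q = 1070 rad/s; BW = Δω/(2π) = 170.3 Hz.

(a) f₀ = 1592 Hz  (b) Q = 9.346  (c) BW = 170.3 Hz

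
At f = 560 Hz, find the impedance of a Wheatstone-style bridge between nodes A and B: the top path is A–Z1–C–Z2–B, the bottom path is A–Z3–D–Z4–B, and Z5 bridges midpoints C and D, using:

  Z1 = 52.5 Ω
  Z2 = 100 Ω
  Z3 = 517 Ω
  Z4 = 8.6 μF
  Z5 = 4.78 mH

Step 1 — Angular frequency: ω = 2π·f = 2π·560 = 3519 rad/s.
Step 2 — Component impedances:
  Z1: Z = R = 52.5 Ω
  Z2: Z = R = 100 Ω
  Z3: Z = R = 517 Ω
  Z4: Z = 1/(jωC) = -j/(ω·C) = 0 - j33.05 Ω
  Z5: Z = jωL = j·3519·0.00478 = 0 + j16.82 Ω
Step 3 — Bridge requires nodal analysis (the Z5 bridge couples midpoints C and D, so the two paths cannot be reduced to a simple series/parallel combination). Setting node B to ground and injecting 1 A at node A, the 3-node admittance system at A, C, D solves to V_A = Z_AB = 51.11 - j18.55 Ω = 54.37∠-19.9° Ω.

Z = 51.11 - j18.55 Ω = 54.37∠-19.9° Ω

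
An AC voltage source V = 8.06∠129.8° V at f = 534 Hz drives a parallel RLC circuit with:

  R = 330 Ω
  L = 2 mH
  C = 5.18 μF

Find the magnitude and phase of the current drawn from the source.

Step 1 — Angular frequency: ω = 2π·f = 2π·534 = 3355 rad/s.
Step 2 — Component impedances:
  R: Z = R = 330 Ω
  L: Z = jωL = j·3355·0.002 = 0 + j6.71 Ω
  C: Z = 1/(jωC) = -j/(ω·C) = 0 - j57.54 Ω
Step 3 — Parallel combination: 1/Z_total = 1/R + 1/L + 1/C; Z_total = 0.1748 + j7.592 Ω = 7.594∠88.7° Ω.
Step 4 — Source phasor: V = 8.06∠129.8° V = -5.159 + j6.192 V.
Step 5 — Ohm's law: I = V / Z_total = (-5.159 + j6.192) / (0.1748 + j7.592) = 0.7995 + j0.6979 A.
Step 6 — Convert to polar: |I| = 1.061 A, ∠I = 41.1°.

I = 1.061∠41.1° A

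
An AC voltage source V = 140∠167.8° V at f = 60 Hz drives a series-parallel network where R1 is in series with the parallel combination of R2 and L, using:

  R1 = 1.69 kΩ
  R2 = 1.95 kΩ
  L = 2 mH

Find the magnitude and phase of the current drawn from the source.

Step 1 — Angular frequency: ω = 2π·f = 2π·60 = 377 rad/s.
Step 2 — Component impedances:
  R1: Z = R = 1690 Ω
  R2: Z = R = 1950 Ω
  L: Z = jωL = j·377·0.002 = 0 + j0.754 Ω
Step 3 — Parallel branch: R2 || L = 1/(1/R2 + 1/L) = 0.0002915 + j0.754 Ω.
Step 4 — Series with R1: Z_total = R1 + (R2 || L) = 1690 + j0.754 Ω = 1690∠0.0° Ω.
Step 5 — Source phasor: V = 140∠167.8° V = -136.8 + j29.59 V.
Step 6 — Ohm's law: I = V / Z_total = (-136.8 + j29.59) / (1690 + j0.754) = -0.08096 + j0.01754 A.
Step 7 — Convert to polar: |I| = 0.08284 A, ∠I = 167.8°.

I = 0.08284∠167.8° A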